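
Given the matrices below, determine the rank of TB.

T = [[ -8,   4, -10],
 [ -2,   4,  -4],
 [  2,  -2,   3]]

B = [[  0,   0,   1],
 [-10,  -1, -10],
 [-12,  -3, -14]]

First compute TB:
[[ 80,  26,  92],
 [  8,   8,  14],
 [-16,  -7, -20]]
Now row reduce the product.
R2 ← R2 − (1/10)·R1: [0, 27/5, 24/5]
R3 ← R3 + (1/5)·R1: [0, -9/5, -8/5]
R3 ← R3 + (1/3)·R2: [0, 0, 0]
2 nonzero rows, so rank(TB) = 2.

2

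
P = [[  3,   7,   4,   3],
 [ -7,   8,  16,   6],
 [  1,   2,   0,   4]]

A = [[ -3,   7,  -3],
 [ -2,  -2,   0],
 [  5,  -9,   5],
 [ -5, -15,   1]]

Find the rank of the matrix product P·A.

3

First compute PA:
[[-18, -74,  14],
 [ 55, -299, 107],
 [-27, -57,   1]]
Now row reduce the product.
R2 ← R2 + (55/18)·R1: [0, -4726/9, 1348/9]
R3 ← R3 − (3/2)·R1: [0, 54, -20]
R3 ← R3 + (243/2363)·R2: [0, 0, -10864/2363]
3 nonzero rows, so rank(PA) = 3.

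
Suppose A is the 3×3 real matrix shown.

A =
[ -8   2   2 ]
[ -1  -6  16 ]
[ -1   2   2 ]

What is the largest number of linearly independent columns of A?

Row reduce to echelon form.
R2 ← R2 − (1/8)·R1: [0, -25/4, 63/4]
R3 ← R3 − (1/8)·R1: [0, 7/4, 7/4]
R3 ← R3 + (7/25)·R2: [0, 0, 154/25]
Echelon form has 3 nonzero rows, so rank(A) = 3.
The rank gives the maximum number of linearly independent columns: 3.

3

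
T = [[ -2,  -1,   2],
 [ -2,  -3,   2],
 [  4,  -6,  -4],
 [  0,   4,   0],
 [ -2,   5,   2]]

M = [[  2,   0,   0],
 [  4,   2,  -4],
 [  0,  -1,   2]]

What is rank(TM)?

First compute TM:
[[ -8,  -4,   8],
 [-16,  -8,  16],
 [-16,  -8,  16],
 [ 16,   8, -16],
 [ 16,   8, -16]]
Now row reduce the product.
R2 ← R2 − (2)·R1: [0, 0, 0]
R3 ← R3 − (2)·R1: [0, 0, 0]
R4 ← R4 + (2)·R1: [0, 0, 0]
R5 ← R5 + (2)·R1: [0, 0, 0]
1 nonzero row, so rank(TM) = 1.

1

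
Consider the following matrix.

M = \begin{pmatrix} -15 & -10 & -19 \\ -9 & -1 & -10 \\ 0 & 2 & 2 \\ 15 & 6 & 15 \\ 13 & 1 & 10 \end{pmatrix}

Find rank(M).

3

Row reduce to echelon form.
R2 ← R2 − (3/5)·R1: [0, 5, 7/5]
R4 ← R4 + R1: [0, -4, -4]
R5 ← R5 + (13/15)·R1: [0, -23/3, -97/15]
R3 ← R3 − (2/5)·R2: [0, 0, 36/25]
R4 ← R4 + (4/5)·R2: [0, 0, -72/25]
R5 ← R5 + (23/15)·R2: [0, 0, -108/25]
R4 ← R4 + (2)·R3: [0, 0, 0]
R5 ← R5 + (3)·R3: [0, 0, 0]
Echelon form has 3 nonzero rows, so rank(M) = 3.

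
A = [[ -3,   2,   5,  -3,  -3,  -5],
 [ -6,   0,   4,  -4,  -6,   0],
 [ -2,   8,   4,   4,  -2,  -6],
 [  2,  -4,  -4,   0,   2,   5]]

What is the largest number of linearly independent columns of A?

3

Row reduce to echelon form.
R2 ← R2 − (2)·R1: [0, -4, -6, 2, 0, 10]
R3 ← R3 − (2/3)·R1: [0, 20/3, 2/3, 6, 0, -8/3]
R4 ← R4 + (2/3)·R1: [0, -8/3, -2/3, -2, 0, 5/3]
R3 ← R3 + (5/3)·R2: [0, 0, -28/3, 28/3, 0, 14]
R4 ← R4 − (2/3)·R2: [0, 0, 10/3, -10/3, 0, -5]
R4 ← R4 + (5/14)·R3: [0, 0, 0, 0, 0, 0]
Echelon form has 3 nonzero rows, so rank(A) = 3.
The rank gives the maximum number of linearly independent columns: 3.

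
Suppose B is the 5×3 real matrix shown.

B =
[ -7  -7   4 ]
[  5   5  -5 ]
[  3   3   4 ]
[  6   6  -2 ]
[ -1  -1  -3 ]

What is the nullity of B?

Row reduce to echelon form.
R2 ← R2 + (5/7)·R1: [0, 0, -15/7]
R3 ← R3 + (3/7)·R1: [0, 0, 40/7]
R4 ← R4 + (6/7)·R1: [0, 0, 10/7]
R5 ← R5 − (1/7)·R1: [0, 0, -25/7]
R3 ← R3 + (8/3)·R2: [0, 0, 0]
R4 ← R4 + (2/3)·R2: [0, 0, 0]
R5 ← R5 − (5/3)·R2: [0, 0, 0]
2 nonzero rows, so rank(B) = 2.
B has 3 columns; by rank–nullity, nullity = 3 − 2 = 1.

1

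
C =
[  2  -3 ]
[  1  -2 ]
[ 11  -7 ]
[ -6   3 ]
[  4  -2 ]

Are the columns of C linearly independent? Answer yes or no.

yes

Row reduce C to echelon form.
R2 ← R2 − (1/2)·R1: [0, -1/2]
R3 ← R3 − (11/2)·R1: [0, 19/2]
R4 ← R4 + (3)·R1: [0, -6]
R5 ← R5 − (2)·R1: [0, 4]
R3 ← R3 + (19)·R2: [0, 0]
R4 ← R4 − (12)·R2: [0, 0]
R5 ← R5 + (8)·R2: [0, 0]
2 pivots among 2 columns.
Every column is a pivot column, so the columns are linearly independent.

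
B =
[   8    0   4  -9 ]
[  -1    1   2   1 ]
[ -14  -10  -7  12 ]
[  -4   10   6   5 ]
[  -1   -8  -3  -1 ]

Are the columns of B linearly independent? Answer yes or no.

Row reduce B to echelon form.
R2 ← R2 + (1/8)·R1: [0, 1, 5/2, -1/8]
R3 ← R3 + (7/4)·R1: [0, -10, 0, -15/4]
R4 ← R4 + (1/2)·R1: [0, 10, 8, 1/2]
R5 ← R5 + (1/8)·R1: [0, -8, -5/2, -17/8]
R3 ← R3 + (10)·R2: [0, 0, 25, -5]
R4 ← R4 − (10)·R2: [0, 0, -17, 7/4]
R5 ← R5 + (8)·R2: [0, 0, 35/2, -25/8]
R4 ← R4 + (17/25)·R3: [0, 0, 0, -33/20]
R5 ← R5 − (7/10)·R3: [0, 0, 0, 3/8]
R5 ← R5 + (5/22)·R4: [0, 0, 0, 0]
4 pivots among 4 columns.
Every column is a pivot column, so the columns are linearly independent.

yes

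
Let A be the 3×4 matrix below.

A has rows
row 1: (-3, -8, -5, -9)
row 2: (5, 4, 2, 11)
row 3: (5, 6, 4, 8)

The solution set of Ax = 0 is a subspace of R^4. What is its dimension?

Row reduce to echelon form.
R2 ← R2 + (5/3)·R1: [0, -28/3, -19/3, -4]
R3 ← R3 + (5/3)·R1: [0, -22/3, -13/3, -7]
R3 ← R3 − (11/14)·R2: [0, 0, 9/14, -27/7]
3 nonzero rows, so rank(A) = 3.
A has 4 columns; by rank–nullity, nullity = 4 − 3 = 1.

1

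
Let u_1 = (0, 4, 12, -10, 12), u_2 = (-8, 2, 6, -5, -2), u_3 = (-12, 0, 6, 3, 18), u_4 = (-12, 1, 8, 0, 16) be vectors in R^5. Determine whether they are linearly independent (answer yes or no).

Form the matrix with these vectors as rows and row reduce.
Swap R1 ↔ R2
R3 ← R3 − (3/2)·R1: [0, -3, -3, 21/2, 21]
R4 ← R4 − (3/2)·R1: [0, -2, -1, 15/2, 19]
R3 ← R3 + (3/4)·R2: [0, 0, 6, 3, 30]
R4 ← R4 + (1/2)·R2: [0, 0, 5, 5/2, 25]
R4 ← R4 − (5/6)·R3: [0, 0, 0, 0, 0]
3 nonzero rows, so the 4 vectors span a space of dimension 3.
Since 3 < 4, the vectors are linearly dependent.

no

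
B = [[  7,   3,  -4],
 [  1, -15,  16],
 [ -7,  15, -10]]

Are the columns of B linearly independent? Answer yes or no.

Row reduce B to echelon form.
R2 ← R2 − (1/7)·R1: [0, -108/7, 116/7]
R3 ← R3 + R1: [0, 18, -14]
R3 ← R3 + (7/6)·R2: [0, 0, 16/3]
3 pivots among 3 columns.
Every column is a pivot column, so the columns are linearly independent.

yes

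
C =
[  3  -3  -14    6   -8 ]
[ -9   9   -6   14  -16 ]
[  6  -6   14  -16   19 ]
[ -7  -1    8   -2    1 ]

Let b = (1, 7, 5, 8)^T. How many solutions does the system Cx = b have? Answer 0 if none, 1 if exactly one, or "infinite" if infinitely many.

0

Row reduce the augmented matrix [C | b].
R2 ← R2 + (3)·R1: [0, 0, -48, 32, -40, 10]
R3 ← R3 − (2)·R1: [0, 0, 42, -28, 35, 3]
R4 ← R4 + (7/3)·R1: [0, -8, -74/3, 12, -53/3, 31/3]
Swap R2 ↔ R4
R4 ← R4 + (8/7)·R3: [0, 0, 0, 0, 0, 94/7]
The echelon form has 4 nonzero rows; the last pivot sits in the augmented column, so rank(C) = 3 but rank([C|b]) = 4.
Since the ranks differ, the system is inconsistent.
It has no solutions.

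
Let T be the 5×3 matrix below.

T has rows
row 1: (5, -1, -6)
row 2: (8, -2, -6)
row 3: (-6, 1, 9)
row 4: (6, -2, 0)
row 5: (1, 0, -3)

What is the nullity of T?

1

Row reduce to echelon form.
R2 ← R2 − (8/5)·R1: [0, -2/5, 18/5]
R3 ← R3 + (6/5)·R1: [0, -1/5, 9/5]
R4 ← R4 − (6/5)·R1: [0, -4/5, 36/5]
R5 ← R5 − (1/5)·R1: [0, 1/5, -9/5]
R3 ← R3 − (1/2)·R2: [0, 0, 0]
R4 ← R4 − (2)·R2: [0, 0, 0]
R5 ← R5 + (1/2)·R2: [0, 0, 0]
2 nonzero rows, so rank(T) = 2.
T has 3 columns; by rank–nullity, nullity = 3 − 2 = 1.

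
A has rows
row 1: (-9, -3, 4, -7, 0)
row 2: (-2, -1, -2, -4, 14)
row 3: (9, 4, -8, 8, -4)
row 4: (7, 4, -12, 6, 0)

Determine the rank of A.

3

Row reduce to echelon form.
R2 ← R2 − (2/9)·R1: [0, -1/3, -26/9, -22/9, 14]
R3 ← R3 + R1: [0, 1, -4, 1, -4]
R4 ← R4 + (7/9)·R1: [0, 5/3, -80/9, 5/9, 0]
R3 ← R3 + (3)·R2: [0, 0, -38/3, -19/3, 38]
R4 ← R4 + (5)·R2: [0, 0, -70/3, -35/3, 70]
R4 ← R4 − (35/19)·R3: [0, 0, 0, 0, 0]
Echelon form has 3 nonzero rows, so rank(A) = 3.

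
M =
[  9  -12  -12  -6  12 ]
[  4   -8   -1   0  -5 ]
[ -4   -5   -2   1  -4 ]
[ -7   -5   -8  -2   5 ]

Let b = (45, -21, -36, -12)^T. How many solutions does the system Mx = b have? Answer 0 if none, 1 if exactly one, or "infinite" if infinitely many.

infinite

Row reduce the augmented matrix [M | b].
R2 ← R2 − (4/9)·R1: [0, -8/3, 13/3, 8/3, -31/3, -41]
R3 ← R3 + (4/9)·R1: [0, -31/3, -22/3, -5/3, 4/3, -16]
R4 ← R4 + (7/9)·R1: [0, -43/3, -52/3, -20/3, 43/3, 23]
R3 ← R3 − (31/8)·R2: [0, 0, -193/8, -12, 331/8, 1143/8]
R4 ← R4 − (43/8)·R2: [0, 0, -325/8, -21, 559/8, 1947/8]
R4 ← R4 − (325/193)·R3: [0, 0, 0, -153/193, 39/193, 537/193]
The echelon form has 4 nonzero rows, and every pivot lies in the first 5 columns, so rank(M) = rank([M|b]) = 4.
The system is consistent.
rank = 4 < 5 unknowns, so there are infinitely many solutions.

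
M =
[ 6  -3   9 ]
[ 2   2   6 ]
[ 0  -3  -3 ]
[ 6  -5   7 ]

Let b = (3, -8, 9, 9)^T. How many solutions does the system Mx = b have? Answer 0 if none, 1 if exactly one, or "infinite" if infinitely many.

Row reduce the augmented matrix [M | b].
R2 ← R2 − (1/3)·R1: [0, 3, 3, -9]
R4 ← R4 − R1: [0, -2, -2, 6]
R3 ← R3 + R2: [0, 0, 0, 0]
R4 ← R4 + (2/3)·R2: [0, 0, 0, 0]
The echelon form has 2 nonzero rows, and every pivot lies in the first 3 columns, so rank(M) = rank([M|b]) = 2.
The system is consistent.
rank = 2 < 3 unknowns, so there are infinitely many solutions.

infinite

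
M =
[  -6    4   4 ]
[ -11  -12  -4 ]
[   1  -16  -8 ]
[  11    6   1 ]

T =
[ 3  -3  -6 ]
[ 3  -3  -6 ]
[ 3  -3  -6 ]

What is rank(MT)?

1

First compute MT:
[[  6,  -6, -12],
 [-81,  81, 162],
 [-69,  69, 138],
 [ 54, -54, -108]]
Now row reduce the product.
R2 ← R2 + (27/2)·R1: [0, 0, 0]
R3 ← R3 + (23/2)·R1: [0, 0, 0]
R4 ← R4 − (9)·R1: [0, 0, 0]
1 nonzero row, so rank(MT) = 1.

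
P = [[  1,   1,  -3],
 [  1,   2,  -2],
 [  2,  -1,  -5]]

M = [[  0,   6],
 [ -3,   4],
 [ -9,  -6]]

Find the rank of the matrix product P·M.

2

First compute PM:
[[ 24,  28],
 [ 12,  26],
 [ 48,  38]]
Now row reduce the product.
R2 ← R2 − (1/2)·R1: [0, 12]
R3 ← R3 − (2)·R1: [0, -18]
R3 ← R3 + (3/2)·R2: [0, 0]
2 nonzero rows, so rank(PM) = 2.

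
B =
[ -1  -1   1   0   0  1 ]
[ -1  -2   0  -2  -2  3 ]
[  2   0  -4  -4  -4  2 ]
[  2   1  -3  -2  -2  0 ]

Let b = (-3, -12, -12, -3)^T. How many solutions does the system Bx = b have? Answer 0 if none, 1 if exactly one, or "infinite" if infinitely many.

infinite

Row reduce the augmented matrix [B | b].
R2 ← R2 − R1: [0, -1, -1, -2, -2, 2, -9]
R3 ← R3 + (2)·R1: [0, -2, -2, -4, -4, 4, -18]
R4 ← R4 + (2)·R1: [0, -1, -1, -2, -2, 2, -9]
R3 ← R3 − (2)·R2: [0, 0, 0, 0, 0, 0, 0]
R4 ← R4 − R2: [0, 0, 0, 0, 0, 0, 0]
The echelon form has 2 nonzero rows, and every pivot lies in the first 6 columns, so rank(B) = rank([B|b]) = 2.
The system is consistent.
rank = 2 < 6 unknowns, so there are infinitely many solutions.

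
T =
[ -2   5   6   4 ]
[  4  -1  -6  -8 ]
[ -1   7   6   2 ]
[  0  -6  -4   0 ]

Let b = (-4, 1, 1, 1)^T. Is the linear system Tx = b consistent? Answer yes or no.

no

Row reduce the augmented matrix [T | b].
R2 ← R2 + (2)·R1: [0, 9, 6, 0, -7]
R3 ← R3 − (1/2)·R1: [0, 9/2, 3, 0, 3]
R3 ← R3 − (1/2)·R2: [0, 0, 0, 0, 13/2]
R4 ← R4 + (2/3)·R2: [0, 0, 0, 0, -11/3]
R4 ← R4 + (22/39)·R3: [0, 0, 0, 0, 0]
The echelon form has 3 nonzero rows; the last pivot sits in the augmented column, so rank(T) = 2 but rank([T|b]) = 3.
Since the ranks differ, the system is inconsistent.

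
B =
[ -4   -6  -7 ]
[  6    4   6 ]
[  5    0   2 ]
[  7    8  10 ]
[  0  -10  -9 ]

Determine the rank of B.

2

Row reduce to echelon form.
R2 ← R2 + (3/2)·R1: [0, -5, -9/2]
R3 ← R3 + (5/4)·R1: [0, -15/2, -27/4]
R4 ← R4 + (7/4)·R1: [0, -5/2, -9/4]
R3 ← R3 − (3/2)·R2: [0, 0, 0]
R4 ← R4 − (1/2)·R2: [0, 0, 0]
R5 ← R5 − (2)·R2: [0, 0, 0]
Echelon form has 2 nonzero rows, so rank(B) = 2.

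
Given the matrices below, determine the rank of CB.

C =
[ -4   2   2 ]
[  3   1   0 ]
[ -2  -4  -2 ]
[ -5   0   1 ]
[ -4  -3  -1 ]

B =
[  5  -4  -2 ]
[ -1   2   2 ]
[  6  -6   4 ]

2

First compute CB:
[[-10,   8,  20],
 [ 14, -10,  -4],
 [-18,  12, -12],
 [-19,  14,  14],
 [-23,  16,  -2]]
Now row reduce the product.
R2 ← R2 + (7/5)·R1: [0, 6/5, 24]
R3 ← R3 − (9/5)·R1: [0, -12/5, -48]
R4 ← R4 − (19/10)·R1: [0, -6/5, -24]
R5 ← R5 − (23/10)·R1: [0, -12/5, -48]
R3 ← R3 + (2)·R2: [0, 0, 0]
R4 ← R4 + R2: [0, 0, 0]
R5 ← R5 + (2)·R2: [0, 0, 0]
2 nonzero rows, so rank(CB) = 2.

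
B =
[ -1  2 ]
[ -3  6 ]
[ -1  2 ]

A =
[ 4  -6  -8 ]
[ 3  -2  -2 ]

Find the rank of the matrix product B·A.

1

First compute BA:
[[  2,   2,   4],
 [  6,   6,  12],
 [  2,   2,   4]]
Now row reduce the product.
R2 ← R2 − (3)·R1: [0, 0, 0]
R3 ← R3 − R1: [0, 0, 0]
1 nonzero row, so rank(BA) = 1.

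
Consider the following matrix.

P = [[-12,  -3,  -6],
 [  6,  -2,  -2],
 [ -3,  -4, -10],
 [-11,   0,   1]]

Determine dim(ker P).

Row reduce to echelon form.
R2 ← R2 + (1/2)·R1: [0, -7/2, -5]
R3 ← R3 − (1/4)·R1: [0, -13/4, -17/2]
R4 ← R4 − (11/12)·R1: [0, 11/4, 13/2]
R3 ← R3 − (13/14)·R2: [0, 0, -27/7]
R4 ← R4 + (11/14)·R2: [0, 0, 18/7]
R4 ← R4 + (2/3)·R3: [0, 0, 0]
3 nonzero rows, so rank(P) = 3.
P has 3 columns; by rank–nullity, nullity = 3 − 3 = 0.

0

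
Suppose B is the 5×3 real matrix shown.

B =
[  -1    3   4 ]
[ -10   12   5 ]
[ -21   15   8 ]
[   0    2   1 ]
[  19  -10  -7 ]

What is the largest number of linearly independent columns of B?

Row reduce to echelon form.
R2 ← R2 − (10)·R1: [0, -18, -35]
R3 ← R3 − (21)·R1: [0, -48, -76]
R5 ← R5 + (19)·R1: [0, 47, 69]
R3 ← R3 − (8/3)·R2: [0, 0, 52/3]
R4 ← R4 + (1/9)·R2: [0, 0, -26/9]
R5 ← R5 + (47/18)·R2: [0, 0, -403/18]
R4 ← R4 + (1/6)·R3: [0, 0, 0]
R5 ← R5 + (31/24)·R3: [0, 0, 0]
Echelon form has 3 nonzero rows, so rank(B) = 3.
The rank gives the maximum number of linearly independent columns: 3.

3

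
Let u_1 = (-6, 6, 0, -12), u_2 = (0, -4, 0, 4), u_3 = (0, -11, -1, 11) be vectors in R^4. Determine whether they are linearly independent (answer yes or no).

yes

Form the matrix with these vectors as rows and row reduce.
R3 ← R3 − (11/4)·R2: [0, 0, -1, 0]
3 nonzero rows, so the 3 vectors span a space of dimension 3.
Since 3 = 3, the vectors are linearly independent.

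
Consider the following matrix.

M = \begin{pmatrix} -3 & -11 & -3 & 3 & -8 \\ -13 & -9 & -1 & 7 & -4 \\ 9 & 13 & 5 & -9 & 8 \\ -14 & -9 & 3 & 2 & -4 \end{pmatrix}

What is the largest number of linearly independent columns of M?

3

Row reduce to echelon form.
R2 ← R2 − (13/3)·R1: [0, 116/3, 12, -6, 92/3]
R3 ← R3 + (3)·R1: [0, -20, -4, 0, -16]
R4 ← R4 − (14/3)·R1: [0, 127/3, 17, -12, 100/3]
R3 ← R3 + (15/29)·R2: [0, 0, 64/29, -90/29, -4/29]
R4 ← R4 − (127/116)·R2: [0, 0, 112/29, -315/58, -7/29]
R4 ← R4 − (7/4)·R3: [0, 0, 0, 0, 0]
Echelon form has 3 nonzero rows, so rank(M) = 3.
The rank gives the maximum number of linearly independent columns: 3.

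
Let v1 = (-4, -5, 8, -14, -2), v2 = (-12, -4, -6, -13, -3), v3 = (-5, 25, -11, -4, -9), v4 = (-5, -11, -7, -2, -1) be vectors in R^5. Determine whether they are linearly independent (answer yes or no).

Form the matrix with these vectors as rows and row reduce.
R2 ← R2 − (3)·R1: [0, 11, -30, 29, 3]
R3 ← R3 − (5/4)·R1: [0, 125/4, -21, 27/2, -13/2]
R4 ← R4 − (5/4)·R1: [0, -19/4, -17, 31/2, 3/2]
R3 ← R3 − (125/44)·R2: [0, 0, 1413/22, -3031/44, -661/44]
R4 ← R4 + (19/44)·R2: [0, 0, -659/22, 1233/44, 123/44]
R4 ← R4 + (659/1413)·R3: [0, 0, 0, -5800/1413, -5950/1413]
4 nonzero rows, so the 4 vectors span a space of dimension 4.
Since 4 = 4, the vectors are linearly independent.

yes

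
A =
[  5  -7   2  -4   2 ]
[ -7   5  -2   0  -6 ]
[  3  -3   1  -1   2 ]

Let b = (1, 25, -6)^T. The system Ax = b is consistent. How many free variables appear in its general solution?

Row reduce the augmented matrix [A | b].
R2 ← R2 + (7/5)·R1: [0, -24/5, 4/5, -28/5, -16/5, 132/5]
R3 ← R3 − (3/5)·R1: [0, 6/5, -1/5, 7/5, 4/5, -33/5]
R3 ← R3 + (1/4)·R2: [0, 0, 0, 0, 0, 0]
The echelon form has 2 nonzero rows, and every pivot lies in the first 5 columns, so rank(A) = rank([A|b]) = 2.
The system is consistent.
Free variables = (unknowns) − (rank) = 5 − 2 = 3.

3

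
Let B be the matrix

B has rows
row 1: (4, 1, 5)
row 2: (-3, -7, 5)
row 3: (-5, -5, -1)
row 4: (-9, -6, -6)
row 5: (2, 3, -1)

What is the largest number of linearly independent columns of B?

Row reduce to echelon form.
R2 ← R2 + (3/4)·R1: [0, -25/4, 35/4]
R3 ← R3 + (5/4)·R1: [0, -15/4, 21/4]
R4 ← R4 + (9/4)·R1: [0, -15/4, 21/4]
R5 ← R5 − (1/2)·R1: [0, 5/2, -7/2]
R3 ← R3 − (3/5)·R2: [0, 0, 0]
R4 ← R4 − (3/5)·R2: [0, 0, 0]
R5 ← R5 + (2/5)·R2: [0, 0, 0]
Echelon form has 2 nonzero rows, so rank(B) = 2.
The rank gives the maximum number of linearly independent columns: 2.

2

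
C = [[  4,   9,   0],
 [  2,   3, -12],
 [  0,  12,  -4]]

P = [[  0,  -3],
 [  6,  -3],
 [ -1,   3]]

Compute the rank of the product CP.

2

First compute CP:
[[ 54, -39],
 [ 30, -51],
 [ 76, -48]]
Now row reduce the product.
R2 ← R2 − (5/9)·R1: [0, -88/3]
R3 ← R3 − (38/27)·R1: [0, 62/9]
R3 ← R3 + (31/132)·R2: [0, 0]
2 nonzero rows, so rank(CP) = 2.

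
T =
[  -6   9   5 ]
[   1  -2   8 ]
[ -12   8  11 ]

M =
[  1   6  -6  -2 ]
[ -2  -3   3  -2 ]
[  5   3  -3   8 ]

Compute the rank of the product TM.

First compute TM:
[[  1, -48,  48,  34],
 [ 45,  36, -36,  66],
 [ 27, -63,  63,  96]]
Now row reduce the product.
R2 ← R2 − (45)·R1: [0, 2196, -2196, -1464]
R3 ← R3 − (27)·R1: [0, 1233, -1233, -822]
R3 ← R3 − (137/244)·R2: [0, 0, 0, 0]
2 nonzero rows, so rank(TM) = 2.

2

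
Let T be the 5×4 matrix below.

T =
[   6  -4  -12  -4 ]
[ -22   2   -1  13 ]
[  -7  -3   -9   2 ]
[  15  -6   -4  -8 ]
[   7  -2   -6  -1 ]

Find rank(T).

Row reduce to echelon form.
R2 ← R2 + (11/3)·R1: [0, -38/3, -45, -5/3]
R3 ← R3 + (7/6)·R1: [0, -23/3, -23, -8/3]
R4 ← R4 − (5/2)·R1: [0, 4, 26, 2]
R5 ← R5 − (7/6)·R1: [0, 8/3, 8, 11/3]
R3 ← R3 − (23/38)·R2: [0, 0, 161/38, -63/38]
R4 ← R4 + (6/19)·R2: [0, 0, 224/19, 28/19]
R5 ← R5 + (4/19)·R2: [0, 0, -28/19, 63/19]
R4 ← R4 − (64/23)·R3: [0, 0, 0, 140/23]
R5 ← R5 + (8/23)·R3: [0, 0, 0, 63/23]
R5 ← R5 − (9/20)·R4: [0, 0, 0, 0]
Echelon form has 4 nonzero rows, so rank(T) = 4.

4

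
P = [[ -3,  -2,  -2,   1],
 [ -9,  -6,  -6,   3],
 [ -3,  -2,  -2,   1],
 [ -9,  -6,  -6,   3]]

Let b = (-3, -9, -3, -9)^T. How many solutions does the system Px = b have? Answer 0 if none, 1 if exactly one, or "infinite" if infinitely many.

Row reduce the augmented matrix [P | b].
R2 ← R2 − (3)·R1: [0, 0, 0, 0, 0]
R3 ← R3 − R1: [0, 0, 0, 0, 0]
R4 ← R4 − (3)·R1: [0, 0, 0, 0, 0]
The echelon form has 1 nonzero rows, and every pivot lies in the first 4 columns, so rank(P) = rank([P|b]) = 1.
The system is consistent.
rank = 1 < 4 unknowns, so there are infinitely many solutions.

infinite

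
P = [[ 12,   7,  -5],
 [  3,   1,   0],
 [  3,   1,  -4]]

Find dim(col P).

3

Row reduce to echelon form.
R2 ← R2 − (1/4)·R1: [0, -3/4, 5/4]
R3 ← R3 − (1/4)·R1: [0, -3/4, -11/4]
R3 ← R3 − R2: [0, 0, -4]
Echelon form has 3 nonzero rows, so rank(P) = 3.
The column space has dimension equal to the rank: 3.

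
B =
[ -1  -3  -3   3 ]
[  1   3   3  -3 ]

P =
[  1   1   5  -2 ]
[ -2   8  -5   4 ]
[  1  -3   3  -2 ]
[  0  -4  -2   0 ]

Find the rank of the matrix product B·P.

1

First compute BP:
[[  2, -28,  -5,  -4],
 [ -2,  28,   5,   4]]
Now row reduce the product.
R2 ← R2 + R1: [0, 0, 0, 0]
1 nonzero row, so rank(BP) = 1.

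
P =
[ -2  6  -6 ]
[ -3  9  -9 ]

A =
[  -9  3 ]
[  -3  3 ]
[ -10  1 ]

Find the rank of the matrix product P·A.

1

First compute PA:
[[ 60,   6],
 [ 90,   9]]
Now row reduce the product.
R2 ← R2 − (3/2)·R1: [0, 0]
1 nonzero row, so rank(PA) = 1.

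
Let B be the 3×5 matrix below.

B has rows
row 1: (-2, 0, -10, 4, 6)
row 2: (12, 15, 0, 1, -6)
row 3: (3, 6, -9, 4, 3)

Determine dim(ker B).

3

Row reduce to echelon form.
R2 ← R2 + (6)·R1: [0, 15, -60, 25, 30]
R3 ← R3 + (3/2)·R1: [0, 6, -24, 10, 12]
R3 ← R3 − (2/5)·R2: [0, 0, 0, 0, 0]
2 nonzero rows, so rank(B) = 2.
B has 5 columns; by rank–nullity, nullity = 5 − 2 = 3.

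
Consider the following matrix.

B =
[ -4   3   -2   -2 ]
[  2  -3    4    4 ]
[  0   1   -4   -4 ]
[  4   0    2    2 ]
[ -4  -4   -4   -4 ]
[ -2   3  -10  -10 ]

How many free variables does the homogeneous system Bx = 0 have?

Row reduce to echelon form.
R2 ← R2 + (1/2)·R1: [0, -3/2, 3, 3]
R4 ← R4 + R1: [0, 3, 0, 0]
R5 ← R5 − R1: [0, -7, -2, -2]
R6 ← R6 − (1/2)·R1: [0, 3/2, -9, -9]
R3 ← R3 + (2/3)·R2: [0, 0, -2, -2]
R4 ← R4 + (2)·R2: [0, 0, 6, 6]
R5 ← R5 − (14/3)·R2: [0, 0, -16, -16]
R6 ← R6 + R2: [0, 0, -6, -6]
R4 ← R4 + (3)·R3: [0, 0, 0, 0]
R5 ← R5 − (8)·R3: [0, 0, 0, 0]
R6 ← R6 − (3)·R3: [0, 0, 0, 0]
3 nonzero rows, so rank(B) = 3.
B has 4 columns; by rank–nullity, nullity = 4 − 3 = 1.

1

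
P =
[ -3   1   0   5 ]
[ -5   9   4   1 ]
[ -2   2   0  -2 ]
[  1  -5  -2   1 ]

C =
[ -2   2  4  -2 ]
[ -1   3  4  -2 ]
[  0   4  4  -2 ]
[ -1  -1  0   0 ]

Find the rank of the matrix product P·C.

2

First compute PC:
[[  0,  -8,  -8,   4],
 [  0,  32,  32, -16],
 [  4,   4,   0,   0],
 [  2, -22, -24,  12]]
Now row reduce the product.
Swap R1 ↔ R3
R4 ← R4 − (1/2)·R1: [0, -24, -24, 12]
R3 ← R3 + (1/4)·R2: [0, 0, 0, 0]
R4 ← R4 + (3/4)·R2: [0, 0, 0, 0]
2 nonzero rows, so rank(PC) = 2.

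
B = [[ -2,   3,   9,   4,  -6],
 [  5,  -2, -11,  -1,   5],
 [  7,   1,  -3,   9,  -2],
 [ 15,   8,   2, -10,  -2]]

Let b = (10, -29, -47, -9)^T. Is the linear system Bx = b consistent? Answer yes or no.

Row reduce the augmented matrix [B | b].
R2 ← R2 + (5/2)·R1: [0, 11/2, 23/2, 9, -10, -4]
R3 ← R3 + (7/2)·R1: [0, 23/2, 57/2, 23, -23, -12]
R4 ← R4 + (15/2)·R1: [0, 61/2, 139/2, 20, -47, 66]
R3 ← R3 − (23/11)·R2: [0, 0, 49/11, 46/11, -23/11, -40/11]
R4 ← R4 − (61/11)·R2: [0, 0, 63/11, -329/11, 93/11, 970/11]
R4 ← R4 − (9/7)·R3: [0, 0, 0, -247/7, 78/7, 650/7]
The echelon form has 4 nonzero rows, and every pivot lies in the first 5 columns, so rank(B) = rank([B|b]) = 4.
The system is consistent.

yes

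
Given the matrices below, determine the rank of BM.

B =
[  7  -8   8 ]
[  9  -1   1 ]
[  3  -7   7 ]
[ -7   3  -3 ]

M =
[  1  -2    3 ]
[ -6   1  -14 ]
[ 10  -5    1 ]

2

First compute BM:
[[135, -62, 141],
 [ 25, -24,  42],
 [115, -48, 114],
 [-55,  32, -66]]
Now row reduce the product.
R2 ← R2 − (5/27)·R1: [0, -338/27, 143/9]
R3 ← R3 − (23/27)·R1: [0, 130/27, -55/9]
R4 ← R4 + (11/27)·R1: [0, 182/27, -77/9]
R3 ← R3 + (5/13)·R2: [0, 0, 0]
R4 ← R4 + (7/13)·R2: [0, 0, 0]
2 nonzero rows, so rank(BM) = 2.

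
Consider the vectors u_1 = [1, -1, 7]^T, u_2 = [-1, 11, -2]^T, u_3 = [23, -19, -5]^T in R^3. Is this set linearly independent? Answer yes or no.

yes

Form the matrix with these vectors as rows and row reduce.
R2 ← R2 + R1: [0, 10, 5]
R3 ← R3 − (23)·R1: [0, 4, -166]
R3 ← R3 − (2/5)·R2: [0, 0, -168]
3 nonzero rows, so the 3 vectors span a space of dimension 3.
Since 3 = 3, the vectors are linearly independent.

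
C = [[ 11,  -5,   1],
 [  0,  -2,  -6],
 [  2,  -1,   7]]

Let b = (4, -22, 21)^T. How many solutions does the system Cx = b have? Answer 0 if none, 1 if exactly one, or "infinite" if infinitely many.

1

Row reduce the augmented matrix [C | b].
R3 ← R3 − (2/11)·R1: [0, -1/11, 75/11, 223/11]
R3 ← R3 − (1/22)·R2: [0, 0, 78/11, 234/11]
The echelon form has 3 nonzero rows, and every pivot lies in the first 3 columns, so rank(C) = rank([C|b]) = 3.
The system is consistent.
rank = 3 = number of unknowns, so the solution is unique.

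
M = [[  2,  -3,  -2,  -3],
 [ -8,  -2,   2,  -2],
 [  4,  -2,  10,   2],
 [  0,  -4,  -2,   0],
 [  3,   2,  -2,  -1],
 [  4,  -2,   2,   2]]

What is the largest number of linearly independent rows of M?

4

Row reduce to echelon form.
R2 ← R2 + (4)·R1: [0, -14, -6, -14]
R3 ← R3 − (2)·R1: [0, 4, 14, 8]
R5 ← R5 − (3/2)·R1: [0, 13/2, 1, 7/2]
R6 ← R6 − (2)·R1: [0, 4, 6, 8]
R3 ← R3 + (2/7)·R2: [0, 0, 86/7, 4]
R4 ← R4 − (2/7)·R2: [0, 0, -2/7, 4]
R5 ← R5 + (13/28)·R2: [0, 0, -25/14, -3]
R6 ← R6 + (2/7)·R2: [0, 0, 30/7, 4]
R4 ← R4 + (1/43)·R3: [0, 0, 0, 176/43]
R5 ← R5 + (25/172)·R3: [0, 0, 0, -104/43]
R6 ← R6 − (15/43)·R3: [0, 0, 0, 112/43]
R5 ← R5 + (13/22)·R4: [0, 0, 0, 0]
R6 ← R6 − (7/11)·R4: [0, 0, 0, 0]
Echelon form has 4 nonzero rows, so rank(M) = 4.
The rank gives the maximum number of linearly independent rows: 4.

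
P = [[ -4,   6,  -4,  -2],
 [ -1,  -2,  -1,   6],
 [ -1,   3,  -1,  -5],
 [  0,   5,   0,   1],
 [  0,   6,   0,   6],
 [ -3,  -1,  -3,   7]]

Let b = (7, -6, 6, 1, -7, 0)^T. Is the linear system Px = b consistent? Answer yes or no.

no

Row reduce the augmented matrix [P | b].
R2 ← R2 − (1/4)·R1: [0, -7/2, 0, 13/2, -31/4]
R3 ← R3 − (1/4)·R1: [0, 3/2, 0, -9/2, 17/4]
R6 ← R6 − (3/4)·R1: [0, -11/2, 0, 17/2, -21/4]
R3 ← R3 + (3/7)·R2: [0, 0, 0, -12/7, 13/14]
R4 ← R4 + (10/7)·R2: [0, 0, 0, 72/7, -141/14]
R5 ← R5 + (12/7)·R2: [0, 0, 0, 120/7, -142/7]
R6 ← R6 − (11/7)·R2: [0, 0, 0, -12/7, 97/14]
R4 ← R4 + (6)·R3: [0, 0, 0, 0, -9/2]
R5 ← R5 + (10)·R3: [0, 0, 0, 0, -11]
R6 ← R6 − R3: [0, 0, 0, 0, 6]
R5 ← R5 − (22/9)·R4: [0, 0, 0, 0, 0]
R6 ← R6 + (4/3)·R4: [0, 0, 0, 0, 0]
The echelon form has 4 nonzero rows; the last pivot sits in the augmented column, so rank(P) = 3 but rank([P|b]) = 4.
Since the ranks differ, the system is inconsistent.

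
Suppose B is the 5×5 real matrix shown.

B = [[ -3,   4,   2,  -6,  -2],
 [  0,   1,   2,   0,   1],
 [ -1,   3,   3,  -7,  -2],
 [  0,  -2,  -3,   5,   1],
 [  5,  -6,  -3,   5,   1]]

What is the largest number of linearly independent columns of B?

Row reduce to echelon form.
R3 ← R3 − (1/3)·R1: [0, 5/3, 7/3, -5, -4/3]
R5 ← R5 + (5/3)·R1: [0, 2/3, 1/3, -5, -7/3]
R3 ← R3 − (5/3)·R2: [0, 0, -1, -5, -3]
R4 ← R4 + (2)·R2: [0, 0, 1, 5, 3]
R5 ← R5 − (2/3)·R2: [0, 0, -1, -5, -3]
R4 ← R4 + R3: [0, 0, 0, 0, 0]
R5 ← R5 − R3: [0, 0, 0, 0, 0]
Echelon form has 3 nonzero rows, so rank(B) = 3.
The rank gives the maximum number of linearly independent columns: 3.

3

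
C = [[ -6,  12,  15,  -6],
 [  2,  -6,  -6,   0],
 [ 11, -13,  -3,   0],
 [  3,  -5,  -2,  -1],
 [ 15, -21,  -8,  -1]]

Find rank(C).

3

Row reduce to echelon form.
R2 ← R2 + (1/3)·R1: [0, -2, -1, -2]
R3 ← R3 + (11/6)·R1: [0, 9, 49/2, -11]
R4 ← R4 + (1/2)·R1: [0, 1, 11/2, -4]
R5 ← R5 + (5/2)·R1: [0, 9, 59/2, -16]
R3 ← R3 + (9/2)·R2: [0, 0, 20, -20]
R4 ← R4 + (1/2)·R2: [0, 0, 5, -5]
R5 ← R5 + (9/2)·R2: [0, 0, 25, -25]
R4 ← R4 − (1/4)·R3: [0, 0, 0, 0]
R5 ← R5 − (5/4)·R3: [0, 0, 0, 0]
Echelon form has 3 nonzero rows, so rank(C) = 3.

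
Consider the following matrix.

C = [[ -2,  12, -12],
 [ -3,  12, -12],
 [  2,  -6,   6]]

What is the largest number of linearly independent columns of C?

Row reduce to echelon form.
R2 ← R2 − (3/2)·R1: [0, -6, 6]
R3 ← R3 + R1: [0, 6, -6]
R3 ← R3 + R2: [0, 0, 0]
Echelon form has 2 nonzero rows, so rank(C) = 2.
The rank gives the maximum number of linearly independent columns: 2.

2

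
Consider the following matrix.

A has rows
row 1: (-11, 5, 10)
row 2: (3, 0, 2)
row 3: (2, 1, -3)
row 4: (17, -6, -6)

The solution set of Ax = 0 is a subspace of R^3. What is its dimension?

Row reduce to echelon form.
R2 ← R2 + (3/11)·R1: [0, 15/11, 52/11]
R3 ← R3 + (2/11)·R1: [0, 21/11, -13/11]
R4 ← R4 + (17/11)·R1: [0, 19/11, 104/11]
R3 ← R3 − (7/5)·R2: [0, 0, -39/5]
R4 ← R4 − (19/15)·R2: [0, 0, 52/15]
R4 ← R4 + (4/9)·R3: [0, 0, 0]
3 nonzero rows, so rank(A) = 3.
A has 3 columns; by rank–nullity, nullity = 3 − 3 = 0.

0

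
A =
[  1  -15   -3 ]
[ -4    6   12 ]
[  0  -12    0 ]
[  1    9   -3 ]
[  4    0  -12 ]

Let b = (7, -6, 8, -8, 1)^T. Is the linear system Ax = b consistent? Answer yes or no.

no

Row reduce the augmented matrix [A | b].
R2 ← R2 + (4)·R1: [0, -54, 0, 22]
R4 ← R4 − R1: [0, 24, 0, -15]
R5 ← R5 − (4)·R1: [0, 60, 0, -27]
R3 ← R3 − (2/9)·R2: [0, 0, 0, 28/9]
R4 ← R4 + (4/9)·R2: [0, 0, 0, -47/9]
R5 ← R5 + (10/9)·R2: [0, 0, 0, -23/9]
R4 ← R4 + (47/28)·R3: [0, 0, 0, 0]
R5 ← R5 + (23/28)·R3: [0, 0, 0, 0]
The echelon form has 3 nonzero rows; the last pivot sits in the augmented column, so rank(A) = 2 but rank([A|b]) = 3.
Since the ranks differ, the system is inconsistent.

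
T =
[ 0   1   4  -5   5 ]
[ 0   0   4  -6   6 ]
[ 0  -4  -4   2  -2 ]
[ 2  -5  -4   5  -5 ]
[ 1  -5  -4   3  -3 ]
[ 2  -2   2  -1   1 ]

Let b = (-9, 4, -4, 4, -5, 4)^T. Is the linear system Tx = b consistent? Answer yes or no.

no

Row reduce the augmented matrix [T | b].
Swap R1 ↔ R4
R5 ← R5 − (1/2)·R1: [0, -5/2, -2, 1/2, -1/2, -7]
R6 ← R6 − R1: [0, 3, 6, -6, 6, 0]
Swap R2 ↔ R3
R4 ← R4 + (1/4)·R2: [0, 0, 3, -9/2, 9/2, -10]
R5 ← R5 − (5/8)·R2: [0, 0, 1/2, -3/4, 3/4, -9/2]
R6 ← R6 + (3/4)·R2: [0, 0, 3, -9/2, 9/2, -3]
R4 ← R4 − (3/4)·R3: [0, 0, 0, 0, 0, -13]
R5 ← R5 − (1/8)·R3: [0, 0, 0, 0, 0, -5]
R6 ← R6 − (3/4)·R3: [0, 0, 0, 0, 0, -6]
R5 ← R5 − (5/13)·R4: [0, 0, 0, 0, 0, 0]
R6 ← R6 − (6/13)·R4: [0, 0, 0, 0, 0, 0]
The echelon form has 4 nonzero rows; the last pivot sits in the augmented column, so rank(T) = 3 but rank([T|b]) = 4.
Since the ranks differ, the system is inconsistent.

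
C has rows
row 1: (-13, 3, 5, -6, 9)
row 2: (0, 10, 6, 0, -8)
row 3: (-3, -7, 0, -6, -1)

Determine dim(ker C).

Row reduce to echelon form.
R3 ← R3 − (3/13)·R1: [0, -100/13, -15/13, -60/13, -40/13]
R3 ← R3 + (10/13)·R2: [0, 0, 45/13, -60/13, -120/13]
3 nonzero rows, so rank(C) = 3.
C has 5 columns; by rank–nullity, nullity = 5 − 3 = 2.

2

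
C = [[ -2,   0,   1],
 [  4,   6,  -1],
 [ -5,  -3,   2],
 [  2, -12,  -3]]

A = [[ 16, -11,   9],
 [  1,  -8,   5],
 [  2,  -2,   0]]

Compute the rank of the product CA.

2

First compute CA:
[[-30,  20, -18],
 [ 68, -90,  66],
 [-79,  75, -60],
 [ 14,  80, -42]]
Now row reduce the product.
R2 ← R2 + (34/15)·R1: [0, -134/3, 126/5]
R3 ← R3 − (79/30)·R1: [0, 67/3, -63/5]
R4 ← R4 + (7/15)·R1: [0, 268/3, -252/5]
R3 ← R3 + (1/2)·R2: [0, 0, 0]
R4 ← R4 + (2)·R2: [0, 0, 0]
2 nonzero rows, so rank(CA) = 2.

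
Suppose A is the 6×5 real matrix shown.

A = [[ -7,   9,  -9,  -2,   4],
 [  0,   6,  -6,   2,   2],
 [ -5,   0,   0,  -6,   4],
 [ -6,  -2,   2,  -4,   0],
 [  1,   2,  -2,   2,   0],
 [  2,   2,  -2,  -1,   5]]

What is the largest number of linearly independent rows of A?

4

Row reduce to echelon form.
R3 ← R3 − (5/7)·R1: [0, -45/7, 45/7, -32/7, 8/7]
R4 ← R4 − (6/7)·R1: [0, -68/7, 68/7, -16/7, -24/7]
R5 ← R5 + (1/7)·R1: [0, 23/7, -23/7, 12/7, 4/7]
R6 ← R6 + (2/7)·R1: [0, 32/7, -32/7, -11/7, 43/7]
R3 ← R3 + (15/14)·R2: [0, 0, 0, -17/7, 23/7]
R4 ← R4 + (34/21)·R2: [0, 0, 0, 20/21, -4/21]
R5 ← R5 − (23/42)·R2: [0, 0, 0, 13/21, -11/21]
R6 ← R6 − (16/21)·R2: [0, 0, 0, -65/21, 97/21]
R4 ← R4 + (20/51)·R3: [0, 0, 0, 0, 56/51]
R5 ← R5 + (13/51)·R3: [0, 0, 0, 0, 16/51]
R6 ← R6 − (65/51)·R3: [0, 0, 0, 0, 22/51]
R5 ← R5 − (2/7)·R4: [0, 0, 0, 0, 0]
R6 ← R6 − (11/28)·R4: [0, 0, 0, 0, 0]
Echelon form has 4 nonzero rows, so rank(A) = 4.
The rank gives the maximum number of linearly independent rows: 4.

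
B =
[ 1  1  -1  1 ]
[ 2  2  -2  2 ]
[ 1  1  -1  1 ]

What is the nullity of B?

3

Row reduce to echelon form.
R2 ← R2 − (2)·R1: [0, 0, 0, 0]
R3 ← R3 − R1: [0, 0, 0, 0]
1 nonzero row, so rank(B) = 1.
B has 4 columns; by rank–nullity, nullity = 4 − 1 = 3.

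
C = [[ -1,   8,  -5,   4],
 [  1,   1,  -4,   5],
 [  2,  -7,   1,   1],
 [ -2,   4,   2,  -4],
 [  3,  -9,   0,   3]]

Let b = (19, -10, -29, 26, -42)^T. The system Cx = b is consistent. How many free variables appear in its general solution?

2

Row reduce the augmented matrix [C | b].
R2 ← R2 + R1: [0, 9, -9, 9, 9]
R3 ← R3 + (2)·R1: [0, 9, -9, 9, 9]
R4 ← R4 − (2)·R1: [0, -12, 12, -12, -12]
R5 ← R5 + (3)·R1: [0, 15, -15, 15, 15]
R3 ← R3 − R2: [0, 0, 0, 0, 0]
R4 ← R4 + (4/3)·R2: [0, 0, 0, 0, 0]
R5 ← R5 − (5/3)·R2: [0, 0, 0, 0, 0]
The echelon form has 2 nonzero rows, and every pivot lies in the first 4 columns, so rank(C) = rank([C|b]) = 2.
The system is consistent.
Free variables = (unknowns) − (rank) = 4 − 2 = 2.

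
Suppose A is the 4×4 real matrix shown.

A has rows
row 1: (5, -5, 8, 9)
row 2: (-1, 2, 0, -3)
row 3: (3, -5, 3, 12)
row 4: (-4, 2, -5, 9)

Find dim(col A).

Row reduce to echelon form.
R2 ← R2 + (1/5)·R1: [0, 1, 8/5, -6/5]
R3 ← R3 − (3/5)·R1: [0, -2, -9/5, 33/5]
R4 ← R4 + (4/5)·R1: [0, -2, 7/5, 81/5]
R3 ← R3 + (2)·R2: [0, 0, 7/5, 21/5]
R4 ← R4 + (2)·R2: [0, 0, 23/5, 69/5]
R4 ← R4 − (23/7)·R3: [0, 0, 0, 0]
Echelon form has 3 nonzero rows, so rank(A) = 3.
The column space has dimension equal to the rank: 3.

3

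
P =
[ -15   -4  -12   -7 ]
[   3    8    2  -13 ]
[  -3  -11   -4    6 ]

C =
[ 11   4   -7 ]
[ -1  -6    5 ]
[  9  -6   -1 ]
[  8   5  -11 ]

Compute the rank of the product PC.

First compute PC:
[[-325,   1, 174],
 [-61, -113, 160],
 [-10, 108, -96]]
Now row reduce the product.
R2 ← R2 − (61/325)·R1: [0, -36786/325, 41386/325]
R3 ← R3 − (2/65)·R1: [0, 7018/65, -6588/65]
R3 ← R3 + (17545/18393)·R2: [0, 0, 370006/18393]
3 nonzero rows, so rank(PC) = 3.

3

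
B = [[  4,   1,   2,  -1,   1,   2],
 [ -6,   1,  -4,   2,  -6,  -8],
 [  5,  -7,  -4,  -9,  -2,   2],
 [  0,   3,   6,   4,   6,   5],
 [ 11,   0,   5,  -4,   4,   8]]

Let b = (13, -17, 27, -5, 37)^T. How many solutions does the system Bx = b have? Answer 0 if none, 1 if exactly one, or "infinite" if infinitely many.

infinite

Row reduce the augmented matrix [B | b].
R2 ← R2 + (3/2)·R1: [0, 5/2, -1, 1/2, -9/2, -5, 5/2]
R3 ← R3 − (5/4)·R1: [0, -33/4, -13/2, -31/4, -13/4, -1/2, 43/4]
R5 ← R5 − (11/4)·R1: [0, -11/4, -1/2, -5/4, 5/4, 5/2, 5/4]
R3 ← R3 + (33/10)·R2: [0, 0, -49/5, -61/10, -181/10, -17, 19]
R4 ← R4 − (6/5)·R2: [0, 0, 36/5, 17/5, 57/5, 11, -8]
R5 ← R5 + (11/10)·R2: [0, 0, -8/5, -7/10, -37/10, -3, 4]
R4 ← R4 + (36/49)·R3: [0, 0, 0, -53/49, -93/49, -73/49, 292/49]
R5 ← R5 − (8/49)·R3: [0, 0, 0, 29/98, -73/98, -11/49, 44/49]
R5 ← R5 + (29/106)·R4: [0, 0, 0, 0, -67/53, -67/106, 134/53]
The echelon form has 5 nonzero rows, and every pivot lies in the first 6 columns, so rank(B) = rank([B|b]) = 5.
The system is consistent.
rank = 5 < 6 unknowns, so there are infinitely many solutions.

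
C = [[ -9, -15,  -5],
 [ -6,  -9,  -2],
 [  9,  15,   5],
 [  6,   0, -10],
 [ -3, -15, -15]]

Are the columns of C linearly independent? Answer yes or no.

Row reduce C to echelon form.
R2 ← R2 − (2/3)·R1: [0, 1, 4/3]
R3 ← R3 + R1: [0, 0, 0]
R4 ← R4 + (2/3)·R1: [0, -10, -40/3]
R5 ← R5 − (1/3)·R1: [0, -10, -40/3]
R4 ← R4 + (10)·R2: [0, 0, 0]
R5 ← R5 + (10)·R2: [0, 0, 0]
2 pivots among 3 columns.
Only 2 < 3 pivot columns, so the columns are linearly dependent.

no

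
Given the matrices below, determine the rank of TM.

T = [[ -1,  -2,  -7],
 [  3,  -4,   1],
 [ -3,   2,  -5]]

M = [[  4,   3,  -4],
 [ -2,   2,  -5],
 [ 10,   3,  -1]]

First compute TM:
[[-70, -28,  21],
 [ 30,   4,   7],
 [-66, -20,   7]]
Now row reduce the product.
R2 ← R2 + (3/7)·R1: [0, -8, 16]
R3 ← R3 − (33/35)·R1: [0, 32/5, -64/5]
R3 ← R3 + (4/5)·R2: [0, 0, 0]
2 nonzero rows, so rank(TM) = 2.

2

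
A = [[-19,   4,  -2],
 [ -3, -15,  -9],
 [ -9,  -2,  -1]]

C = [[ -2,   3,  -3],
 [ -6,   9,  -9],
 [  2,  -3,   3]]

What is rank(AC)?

1

First compute AC:
[[ 10, -15,  15],
 [ 78, -117, 117],
 [ 28, -42,  42]]
Now row reduce the product.
R2 ← R2 − (39/5)·R1: [0, 0, 0]
R3 ← R3 − (14/5)·R1: [0, 0, 0]
1 nonzero row, so rank(AC) = 1.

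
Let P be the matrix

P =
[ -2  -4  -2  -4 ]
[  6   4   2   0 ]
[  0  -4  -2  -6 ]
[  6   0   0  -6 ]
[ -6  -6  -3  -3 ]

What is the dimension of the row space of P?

2

Row reduce to echelon form.
R2 ← R2 + (3)·R1: [0, -8, -4, -12]
R4 ← R4 + (3)·R1: [0, -12, -6, -18]
R5 ← R5 − (3)·R1: [0, 6, 3, 9]
R3 ← R3 − (1/2)·R2: [0, 0, 0, 0]
R4 ← R4 − (3/2)·R2: [0, 0, 0, 0]
R5 ← R5 + (3/4)·R2: [0, 0, 0, 0]
Echelon form has 2 nonzero rows, so rank(P) = 2.
The row space has dimension equal to the rank: 2.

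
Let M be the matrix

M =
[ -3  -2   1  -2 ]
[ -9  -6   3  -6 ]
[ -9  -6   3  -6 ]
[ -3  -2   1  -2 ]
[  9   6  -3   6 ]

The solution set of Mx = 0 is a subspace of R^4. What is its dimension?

Row reduce to echelon form.
R2 ← R2 − (3)·R1: [0, 0, 0, 0]
R3 ← R3 − (3)·R1: [0, 0, 0, 0]
R4 ← R4 − R1: [0, 0, 0, 0]
R5 ← R5 + (3)·R1: [0, 0, 0, 0]
1 nonzero row, so rank(M) = 1.
M has 4 columns; by rank–nullity, nullity = 4 − 1 = 3.

3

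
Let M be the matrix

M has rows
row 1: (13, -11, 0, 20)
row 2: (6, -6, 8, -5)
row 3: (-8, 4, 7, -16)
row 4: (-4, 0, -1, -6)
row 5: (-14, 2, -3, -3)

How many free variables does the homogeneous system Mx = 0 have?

0

Row reduce to echelon form.
R2 ← R2 − (6/13)·R1: [0, -12/13, 8, -185/13]
R3 ← R3 + (8/13)·R1: [0, -36/13, 7, -48/13]
R4 ← R4 + (4/13)·R1: [0, -44/13, -1, 2/13]
R5 ← R5 + (14/13)·R1: [0, -128/13, -3, 241/13]
R3 ← R3 − (3)·R2: [0, 0, -17, 39]
R4 ← R4 − (11/3)·R2: [0, 0, -91/3, 157/3]
R5 ← R5 − (32/3)·R2: [0, 0, -265/3, 511/3]
R4 ← R4 − (91/51)·R3: [0, 0, 0, -880/51]
R5 ← R5 − (265/51)·R3: [0, 0, 0, -1648/51]
R5 ← R5 − (103/55)·R4: [0, 0, 0, 0]
4 nonzero rows, so rank(M) = 4.
M has 4 columns; by rank–nullity, nullity = 4 − 4 = 0.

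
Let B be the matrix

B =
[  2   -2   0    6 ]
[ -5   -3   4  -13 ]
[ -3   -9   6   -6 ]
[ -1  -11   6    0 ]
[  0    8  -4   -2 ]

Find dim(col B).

2

Row reduce to echelon form.
R2 ← R2 + (5/2)·R1: [0, -8, 4, 2]
R3 ← R3 + (3/2)·R1: [0, -12, 6, 3]
R4 ← R4 + (1/2)·R1: [0, -12, 6, 3]
R3 ← R3 − (3/2)·R2: [0, 0, 0, 0]
R4 ← R4 − (3/2)·R2: [0, 0, 0, 0]
R5 ← R5 + R2: [0, 0, 0, 0]
Echelon form has 2 nonzero rows, so rank(B) = 2.
The column space has dimension equal to the rank: 2.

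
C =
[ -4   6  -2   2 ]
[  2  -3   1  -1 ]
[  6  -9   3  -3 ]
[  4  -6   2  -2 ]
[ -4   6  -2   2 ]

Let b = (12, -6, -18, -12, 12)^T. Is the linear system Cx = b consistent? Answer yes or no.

yes

Row reduce the augmented matrix [C | b].
R2 ← R2 + (1/2)·R1: [0, 0, 0, 0, 0]
R3 ← R3 + (3/2)·R1: [0, 0, 0, 0, 0]
R4 ← R4 + R1: [0, 0, 0, 0, 0]
R5 ← R5 − R1: [0, 0, 0, 0, 0]
The echelon form has 1 nonzero rows, and every pivot lies in the first 4 columns, so rank(C) = rank([C|b]) = 1.
The system is consistent.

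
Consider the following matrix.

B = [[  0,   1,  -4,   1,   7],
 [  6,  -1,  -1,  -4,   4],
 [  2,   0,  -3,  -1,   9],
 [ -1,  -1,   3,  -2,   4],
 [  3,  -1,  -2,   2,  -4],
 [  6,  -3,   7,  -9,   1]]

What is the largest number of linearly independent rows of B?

4

Row reduce to echelon form.
Swap R1 ↔ R2
R3 ← R3 − (1/3)·R1: [0, 1/3, -8/3, 1/3, 23/3]
R4 ← R4 + (1/6)·R1: [0, -7/6, 17/6, -8/3, 14/3]
R5 ← R5 − (1/2)·R1: [0, -1/2, -3/2, 4, -6]
R6 ← R6 − R1: [0, -2, 8, -5, -3]
R3 ← R3 − (1/3)·R2: [0, 0, -4/3, 0, 16/3]
R4 ← R4 + (7/6)·R2: [0, 0, -11/6, -3/2, 77/6]
R5 ← R5 + (1/2)·R2: [0, 0, -7/2, 9/2, -5/2]
R6 ← R6 + (2)·R2: [0, 0, 0, -3, 11]
R4 ← R4 − (11/8)·R3: [0, 0, 0, -3/2, 11/2]
R5 ← R5 − (21/8)·R3: [0, 0, 0, 9/2, -33/2]
R5 ← R5 + (3)·R4: [0, 0, 0, 0, 0]
R6 ← R6 − (2)·R4: [0, 0, 0, 0, 0]
Echelon form has 4 nonzero rows, so rank(B) = 4.
The rank gives the maximum number of linearly independent rows: 4.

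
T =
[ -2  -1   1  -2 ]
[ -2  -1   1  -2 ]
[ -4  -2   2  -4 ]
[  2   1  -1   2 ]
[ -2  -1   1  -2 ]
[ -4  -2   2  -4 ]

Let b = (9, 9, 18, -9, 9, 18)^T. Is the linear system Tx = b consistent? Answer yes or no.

yes

Row reduce the augmented matrix [T | b].
R2 ← R2 − R1: [0, 0, 0, 0, 0]
R3 ← R3 − (2)·R1: [0, 0, 0, 0, 0]
R4 ← R4 + R1: [0, 0, 0, 0, 0]
R5 ← R5 − R1: [0, 0, 0, 0, 0]
R6 ← R6 − (2)·R1: [0, 0, 0, 0, 0]
The echelon form has 1 nonzero rows, and every pivot lies in the first 4 columns, so rank(T) = rank([T|b]) = 1.
The system is consistent.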